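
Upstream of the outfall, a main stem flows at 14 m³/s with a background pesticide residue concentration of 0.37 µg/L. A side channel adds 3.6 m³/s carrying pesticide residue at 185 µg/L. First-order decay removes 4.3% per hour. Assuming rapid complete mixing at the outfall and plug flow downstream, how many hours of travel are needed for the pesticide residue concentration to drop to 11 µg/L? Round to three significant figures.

Mixed concentration C = ΣQC/ΣQ = (14.00·0.3700 + 3.600·185.0) / 17.60 = 671.2/17.60 = 38.14 µg/L.
4.3%/h lost → k = −ln(1 − 0.043) = 0.04395 h⁻¹.
38.14·exp(−k·t) = 11 → t = ln(38.14/11)/k = 101800 s = 28.29 h.

28.3 h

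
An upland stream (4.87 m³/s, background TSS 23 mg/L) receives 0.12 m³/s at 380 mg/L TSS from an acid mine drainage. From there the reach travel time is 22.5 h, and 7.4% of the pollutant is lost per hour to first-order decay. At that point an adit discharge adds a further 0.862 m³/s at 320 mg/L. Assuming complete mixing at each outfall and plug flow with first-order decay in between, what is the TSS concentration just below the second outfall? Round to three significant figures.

Mass balance: C = (4.870·23.00 + 0.1200·380.0) / 4.990 = 157.6/4.990 = 31.59 mg/L; combined flow 4.990 m³/s.
7.4%/h lost → k = −ln(1 − 0.074) = 0.07688 h⁻¹.
Decay over the reach: 31.59·exp(−kt) = 31.59·0.1773 = 5.601 mg/L.
Second outfall: C = (4.990·5.601 + 0.8620·320.0)/5.852 = 51.91 mg/L.

51.9 mg/L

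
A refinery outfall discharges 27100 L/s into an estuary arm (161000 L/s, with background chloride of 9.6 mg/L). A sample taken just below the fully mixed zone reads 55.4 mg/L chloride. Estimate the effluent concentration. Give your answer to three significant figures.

Mass balance: 161000·9.600 + 27100·Cₑ = 188100·55.40
→ Cₑ = (188100·55.40 − 161000·9.600) / 27100 = 327.5 mg/L.

327 mg/L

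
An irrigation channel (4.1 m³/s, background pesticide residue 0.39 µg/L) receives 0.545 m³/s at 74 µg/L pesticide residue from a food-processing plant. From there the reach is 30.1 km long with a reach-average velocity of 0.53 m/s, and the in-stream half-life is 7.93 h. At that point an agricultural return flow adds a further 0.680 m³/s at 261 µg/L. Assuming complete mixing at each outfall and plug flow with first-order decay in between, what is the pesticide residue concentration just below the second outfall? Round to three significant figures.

Mixed concentration C = ΣQC/ΣQ = (4.100·0.3900 + 0.5450·74.00) / 4.645 = 41.93/4.645 = 9.027 µg/L; combined flow 4.645 m³/s.
Travel time t = 30.1·1000 / 0.53 = 56790 s = 15.78 h.
Half-life 7.93 h → k = ln 2 / 7.93 = 0.08741 h⁻¹ = 2.098 d⁻¹.
After decay, C = 9.027 × e^(−kt) = 9.027 × 0.2518 = 2.273 µg/L.
At the second outfall, C = (4.645·2.273 + 0.6800·261.0) / (4.645 + 0.6800) = 35.31 µg/L.

35.3 µg/L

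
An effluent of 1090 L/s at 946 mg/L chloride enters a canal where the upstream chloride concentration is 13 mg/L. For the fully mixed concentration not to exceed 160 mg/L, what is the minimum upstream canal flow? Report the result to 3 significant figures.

Set C_mix = 160: (Q·13.00 + 1090·946.0) / (Q + 1090) = 160
→ Q = 1090·(946.0 − 160)/(160 − 13.00) = 5828 L/s.

5830 L/s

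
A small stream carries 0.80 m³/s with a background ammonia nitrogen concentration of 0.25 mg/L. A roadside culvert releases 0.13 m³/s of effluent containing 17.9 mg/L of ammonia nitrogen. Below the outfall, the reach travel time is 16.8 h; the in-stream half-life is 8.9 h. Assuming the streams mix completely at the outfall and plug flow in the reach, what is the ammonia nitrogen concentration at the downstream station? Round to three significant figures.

Conservation of mass: C = (0.8000·0.2500 + 0.1300·17.90) / 0.9300 = 2.527/0.9300 = 2.717 mg/L.
Half-life 8.9 h → k = ln 2 / 8.9 = 0.07788 h⁻¹ = 1.869 d⁻¹.
After decay, C = 2.717 × e^(−kt) = 2.717 × 0.2702 = 0.7343 mg/L.

0.734 mg/L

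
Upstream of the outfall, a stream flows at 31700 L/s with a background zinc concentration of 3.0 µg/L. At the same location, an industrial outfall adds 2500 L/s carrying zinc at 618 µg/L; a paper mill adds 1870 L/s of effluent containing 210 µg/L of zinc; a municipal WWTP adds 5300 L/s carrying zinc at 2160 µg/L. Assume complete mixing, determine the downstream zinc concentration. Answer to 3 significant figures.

326 µg/L

Mixed concentration C = ΣQC/ΣQ = (31700·3.000 + 2500·618.0 + 1870·210.0 + 5300·2160) / 41370 = 13480000/41370 = 325.9 µg/L.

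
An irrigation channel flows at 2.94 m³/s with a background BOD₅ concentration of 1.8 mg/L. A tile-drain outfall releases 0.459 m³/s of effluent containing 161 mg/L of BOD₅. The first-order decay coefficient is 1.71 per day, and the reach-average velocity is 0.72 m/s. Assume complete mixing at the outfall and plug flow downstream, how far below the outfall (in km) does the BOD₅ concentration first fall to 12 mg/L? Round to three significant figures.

Flow-weighted average: C = (2.940·1.800 + 0.4590·161.0) / 3.399 = 79.19/3.399 = 23.30 mg/L.
Set 23.30·exp(−k·t) = 12 → t = ln(23.30/12)/k = 33520 s = 9.312 h.
Distance = v·t = 0.72·33520 = 24140 m = 24.14 km.

24.1 km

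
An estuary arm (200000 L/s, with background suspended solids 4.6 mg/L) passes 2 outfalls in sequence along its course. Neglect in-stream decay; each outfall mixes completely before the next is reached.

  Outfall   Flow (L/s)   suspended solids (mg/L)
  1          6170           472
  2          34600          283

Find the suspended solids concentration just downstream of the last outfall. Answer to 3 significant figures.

56.6 mg/L

Below outfall 1: Q → 206200 L/s, C = (200000·4.600 + 6170·472.0)/206200 = 18.59 mg/L.
Below outfall 2: Q → 240800 L/s, C = (206200·18.59 + 34600·283.0)/240800 = 56.59 mg/L.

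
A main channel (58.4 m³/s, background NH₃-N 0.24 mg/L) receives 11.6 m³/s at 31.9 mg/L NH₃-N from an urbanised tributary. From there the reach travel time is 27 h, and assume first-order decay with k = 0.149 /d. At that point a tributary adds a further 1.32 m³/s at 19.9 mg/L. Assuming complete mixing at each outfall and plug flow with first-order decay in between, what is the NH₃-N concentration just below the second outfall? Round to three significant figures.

Conservation of mass: C = (58.40·0.2400 + 11.60·31.90) / 70.00 = 384.1/70.00 = 5.487 mg/L; combined flow 70.00 m³/s.
After decay, C = 5.487 × e^(−kt) = 5.487 × 0.8457 = 4.640 mg/L.
Second outfall: C = (70.00·4.640 + 1.320·19.90)/71.32 = 4.922 mg/L.

4.92 mg/L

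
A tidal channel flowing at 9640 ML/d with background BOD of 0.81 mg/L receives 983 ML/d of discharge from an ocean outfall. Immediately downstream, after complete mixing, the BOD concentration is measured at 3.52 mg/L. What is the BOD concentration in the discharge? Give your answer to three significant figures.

30.1 mg/L

Mass balance: 9640·0.8100 + 983.0·Cₑ = 10620·3.520
→ Cₑ = (10620·3.520 − 9640·0.8100) / 983.0 = 30.10 mg/L.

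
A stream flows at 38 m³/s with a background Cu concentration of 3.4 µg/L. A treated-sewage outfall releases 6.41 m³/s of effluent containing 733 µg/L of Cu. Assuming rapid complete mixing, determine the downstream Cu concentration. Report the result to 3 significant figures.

109 µg/L

Mass balance: C = (38.00·3.400 + 6.410·733.0) / 44.41 = 4828/44.41 = 108.7 µg/L.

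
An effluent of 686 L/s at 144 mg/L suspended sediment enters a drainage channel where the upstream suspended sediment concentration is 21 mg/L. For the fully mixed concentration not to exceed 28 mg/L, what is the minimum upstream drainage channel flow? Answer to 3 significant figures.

Set C_mix = 28: (Q·21.00 + 686.0·144.0) / (Q + 686.0) = 28
→ Q = 686.0·(144.0 − 28)/(28 − 21.00) = 11370 L/s.

11400 L/s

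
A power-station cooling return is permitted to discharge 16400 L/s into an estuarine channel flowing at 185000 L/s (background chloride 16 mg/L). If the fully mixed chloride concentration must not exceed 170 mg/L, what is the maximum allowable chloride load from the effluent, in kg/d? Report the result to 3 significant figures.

Mass balance at the limit: 185000·16.00 + 16400·Cₑ = 201400·170 → Cₑ = 1907 mg/L.
16400 L/s = 16.40 m³/s. Load = 16.40 m³/s × 1907 g/m³ × 86 400 s/d = 2702000 kg/d.

2700000 kg/d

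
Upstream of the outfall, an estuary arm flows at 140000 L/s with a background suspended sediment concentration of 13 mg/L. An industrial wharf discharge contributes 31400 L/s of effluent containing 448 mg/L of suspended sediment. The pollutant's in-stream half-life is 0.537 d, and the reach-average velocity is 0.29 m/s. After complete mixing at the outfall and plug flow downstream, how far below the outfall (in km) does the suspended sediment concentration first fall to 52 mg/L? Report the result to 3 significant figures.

11.2 km

Mass balance: C = (140000·13.00 + 31400·448.0) / 171400 = 15890000/171400 = 92.69 mg/L.
Half-life 0.537 d → k = ln 2 / 0.537 = 1.291 d⁻¹.
Set 92.69·exp(−k·t) = 52 → t = ln(92.69/52)/k = 38690 s = 10.75 h.
Distance = v·t = 0.29·38690 = 11220 m = 11.22 km.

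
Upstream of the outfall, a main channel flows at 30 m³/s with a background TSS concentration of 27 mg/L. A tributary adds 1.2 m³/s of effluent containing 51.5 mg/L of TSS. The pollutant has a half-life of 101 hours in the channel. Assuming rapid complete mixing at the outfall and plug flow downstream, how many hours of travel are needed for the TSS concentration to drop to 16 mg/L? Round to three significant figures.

81.2 h

Conservation of mass: C = (30.00·27.00 + 1.200·51.50) / 31.20 = 871.8/31.20 = 27.94 mg/L.
Half-life 101 h → k = ln 2 / 101 = 0.006863 h⁻¹ = 0.1647 d⁻¹.
27.94·exp(−k·t) = 16 → t = ln(27.94/16)/k = 292500 s = 81.24 h.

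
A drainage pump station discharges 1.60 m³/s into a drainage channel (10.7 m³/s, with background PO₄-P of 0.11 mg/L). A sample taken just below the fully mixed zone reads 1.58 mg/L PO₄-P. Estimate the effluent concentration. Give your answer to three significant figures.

Mass balance: 10.70·0.1100 + 1.600·Cₑ = 12.30·1.580
→ Cₑ = (12.30·1.580 − 10.70·0.1100) / 1.600 = 11.41 mg/L.

11.4 mg/L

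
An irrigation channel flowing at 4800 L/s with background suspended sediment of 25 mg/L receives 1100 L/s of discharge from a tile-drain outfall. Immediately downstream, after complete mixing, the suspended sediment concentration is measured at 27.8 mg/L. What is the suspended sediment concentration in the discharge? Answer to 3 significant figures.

40.0 mg/L

Mass balance: 4800·25.00 + 1100·Cₑ = 5900·27.80
→ Cₑ = (5900·27.80 − 4800·25.00) / 1100 = 40.02 mg/L.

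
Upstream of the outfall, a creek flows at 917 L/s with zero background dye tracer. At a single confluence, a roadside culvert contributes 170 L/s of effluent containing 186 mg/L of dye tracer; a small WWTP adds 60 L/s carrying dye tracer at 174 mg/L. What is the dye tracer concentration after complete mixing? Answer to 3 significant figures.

Conservation of mass: C = (917.0·0 + 170.0·186.0 + 60.00·174.0) / 1147 = 42060/1147 = 36.67 mg/L.

36.7 mg/L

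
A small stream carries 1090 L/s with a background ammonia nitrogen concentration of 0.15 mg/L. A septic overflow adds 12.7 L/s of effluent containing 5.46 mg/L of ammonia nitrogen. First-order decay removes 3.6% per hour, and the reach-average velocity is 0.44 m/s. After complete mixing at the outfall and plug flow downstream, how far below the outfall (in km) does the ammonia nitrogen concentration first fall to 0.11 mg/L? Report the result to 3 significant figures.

Mixed concentration C = ΣQC/ΣQ = (1090·0.1500 + 12.70·5.460) / 1103 = 232.8/1103 = 0.2112 mg/L.
3.6%/h lost → k = −ln(1 − 0.036) = 0.03666 h⁻¹.
Set 0.2112·exp(−k·t) = 0.11 → t = ln(0.2112/0.11)/k = 64030 s = 17.79 h.
Distance = v·t = 0.44·64030 = 28170 m = 28.17 km.

28.2 km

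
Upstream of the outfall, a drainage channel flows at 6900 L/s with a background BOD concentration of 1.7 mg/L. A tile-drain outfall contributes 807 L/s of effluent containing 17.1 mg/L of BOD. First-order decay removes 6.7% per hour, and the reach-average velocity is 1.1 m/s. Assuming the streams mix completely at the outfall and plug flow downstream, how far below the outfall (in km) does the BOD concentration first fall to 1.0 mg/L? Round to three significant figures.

68.4 km

Conservation of mass: C = (6900·1.700 + 807.0·17.10) / 7707 = 25530/7707 = 3.313 mg/L.
6.7%/h lost → k = −ln(1 − 0.067) = 0.06935 h⁻¹.
Set 3.313·exp(−k·t) = 1.0 → t = ln(3.313/1.0)/k = 62170 s = 17.27 h.
Distance = v·t = 1.1·62170 = 68390 m = 68.39 km.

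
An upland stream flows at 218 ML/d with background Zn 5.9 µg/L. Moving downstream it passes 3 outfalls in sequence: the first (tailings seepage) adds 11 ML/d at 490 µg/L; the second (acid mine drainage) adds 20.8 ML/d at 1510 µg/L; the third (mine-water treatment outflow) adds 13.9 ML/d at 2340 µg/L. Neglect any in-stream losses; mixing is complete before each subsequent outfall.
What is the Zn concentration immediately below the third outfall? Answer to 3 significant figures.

Below outfall 1: Q → 229.0 ML/d, C = (218.0·5.900 + 11.00·490.0)/229.0 = 29.15 µg/L.
Below outfall 2: Q → 249.8 ML/d, C = (229.0·29.15 + 20.80·1510)/249.8 = 152.5 µg/L.
Below outfall 3: Q → 263.7 ML/d, C = (249.8·152.5 + 13.90·2340)/263.7 = 267.8 µg/L.

268 µg/L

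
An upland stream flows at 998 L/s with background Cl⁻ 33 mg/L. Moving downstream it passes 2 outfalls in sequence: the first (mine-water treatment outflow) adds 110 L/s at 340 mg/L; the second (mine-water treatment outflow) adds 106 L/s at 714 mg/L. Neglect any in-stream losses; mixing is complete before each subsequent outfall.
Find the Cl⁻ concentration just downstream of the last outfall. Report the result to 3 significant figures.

120 mg/L

Outfall 1: combined Q = 1108 L/s; C = (998.0·33.00 + 110.0·340.0)/1108 = 63.48 mg/L.
Outfall 2: combined Q = 1214 L/s; C = (1108·63.48 + 106.0·714.0)/1214 = 120.3 mg/L.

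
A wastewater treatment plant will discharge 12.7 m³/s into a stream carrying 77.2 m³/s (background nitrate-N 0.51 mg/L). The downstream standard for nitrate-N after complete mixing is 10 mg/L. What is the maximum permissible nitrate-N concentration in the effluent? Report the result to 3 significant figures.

At the limit, (Qr·Cr + Qe·Cₑ)/(Qr + Qe) = 10:
Cₑ = (89.90·10 − 77.20·0.5100) / 12.70 = 67.69 mg/L.

67.7 mg/L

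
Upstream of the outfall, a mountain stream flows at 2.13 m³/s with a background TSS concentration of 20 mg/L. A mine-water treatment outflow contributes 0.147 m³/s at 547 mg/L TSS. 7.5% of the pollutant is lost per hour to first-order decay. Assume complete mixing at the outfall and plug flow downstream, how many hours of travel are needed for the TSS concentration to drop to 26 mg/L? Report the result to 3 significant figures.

9.38 h

Flow-weighted average: C = (2.130·20.00 + 0.1470·547.0) / 2.277 = 123.0/2.277 = 54.02 mg/L.
7.5%/h lost → k = −ln(1 − 0.075) = 0.07796 h⁻¹.
54.02·exp(−k·t) = 26 → t = ln(54.02/26)/k = 33770 s = 9.380 h.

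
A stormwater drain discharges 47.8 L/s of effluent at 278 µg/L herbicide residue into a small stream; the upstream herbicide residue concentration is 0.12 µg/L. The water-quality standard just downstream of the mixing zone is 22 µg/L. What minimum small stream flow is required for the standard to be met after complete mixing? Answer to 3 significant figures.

559 L/s

Set C_mix = 22: (Q·0.1200 + 47.80·278.0) / (Q + 47.80) = 22
→ Q = 47.80·(278.0 − 22)/(22 − 0.1200) = 559.3 L/s.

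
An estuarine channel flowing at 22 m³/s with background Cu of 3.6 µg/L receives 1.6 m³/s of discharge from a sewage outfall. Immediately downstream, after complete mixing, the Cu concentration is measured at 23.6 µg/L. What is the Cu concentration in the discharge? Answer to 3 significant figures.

Mass balance: 22.00·3.600 + 1.600·Cₑ = 23.60·23.60
→ Cₑ = (23.60·23.60 − 22.00·3.600) / 1.600 = 298.6 µg/L.

299 µg/L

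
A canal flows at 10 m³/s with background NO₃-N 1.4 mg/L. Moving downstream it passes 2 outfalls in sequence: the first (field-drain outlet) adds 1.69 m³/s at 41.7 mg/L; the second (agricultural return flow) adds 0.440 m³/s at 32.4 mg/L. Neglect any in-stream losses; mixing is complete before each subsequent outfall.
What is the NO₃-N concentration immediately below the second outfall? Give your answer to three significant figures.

8.14 mg/L

Below outfall 1: Q → 11.69 m³/s, C = (10.00·1.400 + 1.690·41.70)/11.69 = 7.226 mg/L.
Below outfall 2: Q → 12.13 m³/s, C = (11.69·7.226 + 0.4400·32.40)/12.13 = 8.139 mg/L.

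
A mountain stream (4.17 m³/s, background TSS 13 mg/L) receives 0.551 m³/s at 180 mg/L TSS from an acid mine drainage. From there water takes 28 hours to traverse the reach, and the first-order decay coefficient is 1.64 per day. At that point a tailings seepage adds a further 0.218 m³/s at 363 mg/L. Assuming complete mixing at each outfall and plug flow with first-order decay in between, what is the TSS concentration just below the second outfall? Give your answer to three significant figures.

After mixing, C = (4.170·13.00 + 0.5510·180.0) / 4.721 = 153.4/4.721 = 32.49 mg/L; combined flow 4.721 m³/s.
Decay over the reach: 32.49·exp(−kt) = 32.49·0.1476 = 4.795 mg/L.
Second outfall: C = (4.721·4.795 + 0.2180·363.0)/4.939 = 20.61 mg/L.

20.6 mg/L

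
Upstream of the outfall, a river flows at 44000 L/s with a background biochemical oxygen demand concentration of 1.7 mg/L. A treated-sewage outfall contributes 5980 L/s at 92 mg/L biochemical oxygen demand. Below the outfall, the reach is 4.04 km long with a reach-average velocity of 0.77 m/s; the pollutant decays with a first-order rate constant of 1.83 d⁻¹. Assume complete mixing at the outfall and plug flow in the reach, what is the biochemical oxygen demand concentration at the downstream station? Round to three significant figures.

Flow-weighted average: C = (44000·1.700 + 5980·92.00) / 49980 = 625000/49980 = 12.50 mg/L.
Travel time t = 4.04·1000 / 0.77 = 5247 s = 1.457 h.
Decay over the reach: 12.50·exp(−kt) = 12.50·0.8948 = 11.19 mg/L.

11.2 mg/L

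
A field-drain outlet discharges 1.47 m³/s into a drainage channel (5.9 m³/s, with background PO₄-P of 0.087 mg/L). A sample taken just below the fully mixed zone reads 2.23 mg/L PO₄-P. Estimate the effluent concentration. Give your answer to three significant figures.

10.8 mg/L

Mass balance: 5.900·0.08700 + 1.470·Cₑ = 7.370·2.230
→ Cₑ = (7.370·2.230 − 5.900·0.08700) / 1.470 = 10.83 mg/L.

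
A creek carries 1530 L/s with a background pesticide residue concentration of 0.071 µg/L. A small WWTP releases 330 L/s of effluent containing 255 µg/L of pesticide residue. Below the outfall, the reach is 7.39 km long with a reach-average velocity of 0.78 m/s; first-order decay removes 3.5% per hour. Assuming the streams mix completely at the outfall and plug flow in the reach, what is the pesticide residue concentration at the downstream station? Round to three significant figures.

Mixed concentration C = ΣQC/ΣQ = (1530·0.07100 + 330.0·255.0) / 1860 = 84260/1860 = 45.30 µg/L.
Travel time t = 7.39·1000 / 0.78 = 9474 s = 2.632 h.
3.5%/h lost → k = −ln(1 − 0.035) = 0.03563 h⁻¹.
Applying C = C₀e^(−kt): 45.30 × 0.9105 = 41.25 µg/L.

41.2 µg/L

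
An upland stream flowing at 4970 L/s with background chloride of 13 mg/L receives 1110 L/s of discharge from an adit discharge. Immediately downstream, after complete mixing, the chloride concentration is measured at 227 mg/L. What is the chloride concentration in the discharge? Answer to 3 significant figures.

Mass balance: 4970·13.00 + 1110·Cₑ = 6080·227.0
→ Cₑ = (6080·227.0 − 4970·13.00) / 1110 = 1185 mg/L.

1190 mg/L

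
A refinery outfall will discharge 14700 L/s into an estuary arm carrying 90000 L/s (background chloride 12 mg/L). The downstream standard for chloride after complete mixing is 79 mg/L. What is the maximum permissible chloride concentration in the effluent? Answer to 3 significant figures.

489 mg/L

At the limit, (Qr·Cr + Qe·Cₑ)/(Qr + Qe) = 79:
Cₑ = (104700·79 − 90000·12.00) / 14700 = 489.2 mg/L.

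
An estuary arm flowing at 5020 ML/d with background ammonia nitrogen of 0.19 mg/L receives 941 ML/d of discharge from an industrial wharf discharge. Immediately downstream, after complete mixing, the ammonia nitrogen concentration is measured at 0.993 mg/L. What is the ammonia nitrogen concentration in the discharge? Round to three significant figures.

Mass balance: 5020·0.1900 + 941.0·Cₑ = 5961·0.9930
→ Cₑ = (5961·0.9930 − 5020·0.1900) / 941.0 = 5.277 mg/L.

5.28 mg/L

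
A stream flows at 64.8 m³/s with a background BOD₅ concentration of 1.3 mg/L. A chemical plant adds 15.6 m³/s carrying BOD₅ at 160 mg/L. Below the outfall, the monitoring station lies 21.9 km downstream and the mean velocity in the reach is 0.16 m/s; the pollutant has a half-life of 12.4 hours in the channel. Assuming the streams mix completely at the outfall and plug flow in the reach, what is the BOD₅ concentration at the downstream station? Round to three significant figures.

Flow-weighted average: C = (64.80·1.300 + 15.60·160.0) / 80.40 = 2580/80.40 = 32.09 mg/L.
Travel time t = 21.9·1000 / 0.16 = 136900 s = 38.02 h.
Half-life 12.4 h → k = ln 2 / 12.4 = 0.05590 h⁻¹ = 1.342 d⁻¹.
First-order decay: C = 32.09·exp(−k·t) = 32.09·0.1194 = 3.832 mg/L.

3.83 mg/L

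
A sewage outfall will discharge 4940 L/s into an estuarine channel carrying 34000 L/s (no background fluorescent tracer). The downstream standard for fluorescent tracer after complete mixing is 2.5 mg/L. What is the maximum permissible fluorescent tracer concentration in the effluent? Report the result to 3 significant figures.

At the limit, (Qr·Cr + Qe·Cₑ)/(Qr + Qe) = 2.5:
Cₑ = (38940·2.5 − 34000·0) / 4940 = 19.71 mg/L.

19.7 mg/L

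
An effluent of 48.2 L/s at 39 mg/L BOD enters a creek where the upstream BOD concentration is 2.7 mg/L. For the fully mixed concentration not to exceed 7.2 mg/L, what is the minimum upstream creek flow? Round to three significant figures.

341 L/s

Set C_mix = 7.2: (Q·2.700 + 48.20·39.00) / (Q + 48.20) = 7.2
→ Q = 48.20·(39.00 − 7.2)/(7.2 − 2.700) = 340.6 L/s.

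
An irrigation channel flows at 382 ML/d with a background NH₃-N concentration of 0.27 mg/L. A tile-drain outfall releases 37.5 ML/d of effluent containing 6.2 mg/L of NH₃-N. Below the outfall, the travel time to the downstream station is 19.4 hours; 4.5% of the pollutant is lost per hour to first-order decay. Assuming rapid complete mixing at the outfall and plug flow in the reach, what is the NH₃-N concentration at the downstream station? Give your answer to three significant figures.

Mass balance: C = (382.0·0.2700 + 37.50·6.200) / 419.5 = 335.6/419.5 = 0.8001 mg/L.
4.5%/h lost → k = −ln(1 − 0.045) = 0.04604 h⁻¹.
Applying C = C₀e^(−kt): 0.8001 × 0.4093 = 0.3275 mg/L.

0.327 mg/L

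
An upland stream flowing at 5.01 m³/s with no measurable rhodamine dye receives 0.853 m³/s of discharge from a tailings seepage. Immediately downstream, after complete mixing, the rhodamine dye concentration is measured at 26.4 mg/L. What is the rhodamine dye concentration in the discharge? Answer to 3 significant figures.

181 mg/L

Mass balance: 5.010·0 + 0.8530·Cₑ = 5.863·26.40
→ Cₑ = (5.863·26.40 − 5.010·0) / 0.8530 = 181.5 mg/L.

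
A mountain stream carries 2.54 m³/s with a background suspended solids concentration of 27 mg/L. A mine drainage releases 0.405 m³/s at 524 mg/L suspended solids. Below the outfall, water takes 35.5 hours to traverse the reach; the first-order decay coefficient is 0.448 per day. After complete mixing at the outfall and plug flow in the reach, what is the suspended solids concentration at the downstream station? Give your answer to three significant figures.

49.1 mg/L

Flow-weighted average: C = (2.540·27.00 + 0.4050·524.0) / 2.945 = 280.8/2.945 = 95.35 mg/L.
Decay over the reach: 95.35·exp(−kt) = 95.35·0.5155 = 49.15 mg/L.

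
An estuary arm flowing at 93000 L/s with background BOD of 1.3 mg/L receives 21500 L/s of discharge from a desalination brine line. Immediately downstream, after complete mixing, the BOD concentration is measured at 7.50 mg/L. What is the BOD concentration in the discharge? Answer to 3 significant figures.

Mass balance: 93000·1.300 + 21500·Cₑ = 114500·7.500
→ Cₑ = (114500·7.500 − 93000·1.300) / 21500 = 34.32 mg/L.

34.3 mg/L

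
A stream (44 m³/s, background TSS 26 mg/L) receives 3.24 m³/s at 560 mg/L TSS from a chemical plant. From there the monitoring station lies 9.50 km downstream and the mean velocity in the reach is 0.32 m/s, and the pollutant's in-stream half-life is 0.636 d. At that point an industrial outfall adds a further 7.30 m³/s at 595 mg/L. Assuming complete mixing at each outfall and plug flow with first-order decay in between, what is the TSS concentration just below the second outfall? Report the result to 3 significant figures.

117 mg/L

After mixing, C = (44.00·26.00 + 3.240·560.0) / 47.24 = 2958/47.24 = 62.62 mg/L; combined flow 47.24 m³/s.
Travel time t = 9.50·1000 / 0.32 = 29690 s = 8.247 h.
Half-life 0.636 d → k = ln 2 / 0.636 = 1.090 d⁻¹.
First-order decay: C = 62.62·exp(−k·t) = 62.62·0.6876 = 43.06 mg/L.
At the second outfall, C = (47.24·43.06 + 7.300·595.0) / (47.24 + 7.300) = 116.9 mg/L.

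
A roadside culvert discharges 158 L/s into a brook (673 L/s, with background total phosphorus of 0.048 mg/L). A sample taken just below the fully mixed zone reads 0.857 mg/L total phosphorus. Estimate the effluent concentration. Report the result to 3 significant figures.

Mass balance: 673.0·0.04800 + 158.0·Cₑ = 831.0·0.8570
→ Cₑ = (831.0·0.8570 − 673.0·0.04800) / 158.0 = 4.303 mg/L.

4.30 mg/L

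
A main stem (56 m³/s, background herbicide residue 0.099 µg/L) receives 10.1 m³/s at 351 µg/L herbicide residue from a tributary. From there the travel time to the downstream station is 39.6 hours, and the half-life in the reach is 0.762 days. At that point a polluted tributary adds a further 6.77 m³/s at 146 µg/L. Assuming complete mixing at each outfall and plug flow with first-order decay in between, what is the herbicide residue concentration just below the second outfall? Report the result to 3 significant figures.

Mixed concentration C = ΣQC/ΣQ = (56.00·0.09900 + 10.10·351.0) / 66.10 = 3551/66.10 = 53.72 µg/L; combined flow 66.10 m³/s.
Half-life 0.762 d → k = ln 2 / 0.762 = 0.9096 d⁻¹.
After decay, C = 53.72 × e^(−kt) = 53.72 × 0.2229 = 11.97 µg/L.
Second outfall: C = (66.10·11.97 + 6.770·146.0)/72.87 = 24.43 µg/L.

24.4 µg/L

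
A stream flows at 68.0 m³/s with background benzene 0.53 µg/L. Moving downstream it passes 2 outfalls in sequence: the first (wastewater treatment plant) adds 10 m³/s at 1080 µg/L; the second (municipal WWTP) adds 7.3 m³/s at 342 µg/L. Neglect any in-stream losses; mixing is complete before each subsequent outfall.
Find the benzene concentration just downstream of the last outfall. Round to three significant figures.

Below outfall 1: Q → 78.00 m³/s, C = (68.00·0.5300 + 10.00·1080)/78.00 = 138.9 µg/L.
Below outfall 2: Q → 85.30 m³/s, C = (78.00·138.9 + 7.300·342.0)/85.30 = 156.3 µg/L.

156 µg/L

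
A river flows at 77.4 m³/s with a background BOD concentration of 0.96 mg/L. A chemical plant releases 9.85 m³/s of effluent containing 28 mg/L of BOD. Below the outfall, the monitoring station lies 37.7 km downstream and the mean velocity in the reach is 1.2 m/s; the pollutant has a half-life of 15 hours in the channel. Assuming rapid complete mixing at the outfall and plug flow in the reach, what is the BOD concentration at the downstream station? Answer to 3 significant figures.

Conservation of mass: C = (77.40·0.9600 + 9.850·28.00) / 87.25 = 350.1/87.25 = 4.013 mg/L.
Travel time t = 37.7·1000 / 1.2 = 31420 s = 8.727 h.
Half-life 15 h → k = ln 2 / 15 = 0.04621 h⁻¹ = 1.109 d⁻¹.
First-order decay: C = 4.013·exp(−k·t) = 4.013·0.6681 = 2.681 mg/L.

2.68 mg/L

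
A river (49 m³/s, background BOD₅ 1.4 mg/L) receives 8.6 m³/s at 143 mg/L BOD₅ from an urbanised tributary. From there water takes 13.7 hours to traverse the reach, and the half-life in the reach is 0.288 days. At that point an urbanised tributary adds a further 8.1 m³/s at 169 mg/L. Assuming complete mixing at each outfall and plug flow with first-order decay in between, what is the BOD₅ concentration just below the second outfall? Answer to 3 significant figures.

25.8 mg/L

After mixing, C = (49.00·1.400 + 8.600·143.0) / 57.60 = 1298/57.60 = 22.54 mg/L; combined flow 57.60 m³/s.
Half-life 0.288 d → k = ln 2 / 0.288 = 2.407 d⁻¹.
After decay, C = 22.54 × e^(−kt) = 22.54 × 0.2531 = 5.706 mg/L.
Second outfall: C = (57.60·5.706 + 8.100·169.0)/65.70 = 25.84 mg/L.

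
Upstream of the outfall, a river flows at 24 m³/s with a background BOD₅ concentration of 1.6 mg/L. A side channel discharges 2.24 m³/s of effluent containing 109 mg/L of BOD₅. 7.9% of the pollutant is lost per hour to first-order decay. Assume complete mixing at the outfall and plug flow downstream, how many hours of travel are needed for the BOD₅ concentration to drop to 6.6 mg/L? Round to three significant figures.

Mixed concentration C = ΣQC/ΣQ = (24.00·1.600 + 2.240·109.0) / 26.24 = 282.6/26.24 = 10.77 mg/L.
7.9%/h lost → k = −ln(1 − 0.079) = 0.08230 h⁻¹.
10.77·exp(−k·t) = 6.6 → t = ln(10.77/6.6)/k = 21410 s = 5.949 h.

5.95 h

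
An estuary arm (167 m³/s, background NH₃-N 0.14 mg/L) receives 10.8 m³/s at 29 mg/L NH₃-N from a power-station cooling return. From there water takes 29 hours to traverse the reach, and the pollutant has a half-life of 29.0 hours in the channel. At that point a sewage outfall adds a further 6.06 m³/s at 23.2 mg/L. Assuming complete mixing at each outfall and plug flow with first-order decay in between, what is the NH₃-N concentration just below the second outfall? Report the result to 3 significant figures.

1.68 mg/L

Conservation of mass: C = (167.0·0.1400 + 10.80·29.00) / 177.8 = 336.6/177.8 = 1.893 mg/L; combined flow 177.8 m³/s.
Half-life 29.0 h → k = ln 2 / 29.0 = 0.02390 h⁻¹ = 0.5736 d⁻¹.
After decay, C = 1.893 × e^(−kt) = 1.893 × 0.5000 = 0.9465 mg/L.
Second outfall: C = (177.8·0.9465 + 6.060·23.20)/183.9 = 1.680 mg/L.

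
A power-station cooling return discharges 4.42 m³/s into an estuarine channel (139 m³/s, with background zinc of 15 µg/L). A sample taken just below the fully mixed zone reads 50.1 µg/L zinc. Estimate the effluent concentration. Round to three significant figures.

1150 µg/L

Mass balance: 139.0·15.00 + 4.420·Cₑ = 143.4·50.10
→ Cₑ = (143.4·50.10 − 139.0·15.00) / 4.420 = 1154 µg/L.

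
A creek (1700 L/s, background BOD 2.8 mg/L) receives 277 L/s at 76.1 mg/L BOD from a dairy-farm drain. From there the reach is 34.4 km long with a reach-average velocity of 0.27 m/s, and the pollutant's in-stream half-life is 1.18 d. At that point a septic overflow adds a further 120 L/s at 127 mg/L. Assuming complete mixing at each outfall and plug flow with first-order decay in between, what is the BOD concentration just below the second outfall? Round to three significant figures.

12.4 mg/L

Conservation of mass: C = (1700·2.800 + 277.0·76.10) / 1977 = 25840/1977 = 13.07 mg/L; combined flow 1977 L/s.
Travel time t = 34.4·1000 / 0.27 = 127400 s = 35.39 h.
Half-life 1.18 d → k = ln 2 / 1.18 = 0.5874 d⁻¹.
Applying C = C₀e^(−kt): 13.07 × 0.4205 = 5.497 mg/L.
At the second outfall, C = (1977·5.497 + 120.0·127.0) / (1977 + 120.0) = 12.45 mg/L.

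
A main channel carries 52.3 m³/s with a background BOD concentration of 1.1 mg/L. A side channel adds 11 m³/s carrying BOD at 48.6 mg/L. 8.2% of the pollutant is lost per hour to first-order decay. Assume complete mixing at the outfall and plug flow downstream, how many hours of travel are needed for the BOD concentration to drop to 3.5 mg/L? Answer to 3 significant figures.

11.5 h

Conservation of mass: C = (52.30·1.100 + 11.00·48.60) / 63.30 = 592.1/63.30 = 9.354 mg/L.
8.2%/h lost → k = −ln(1 − 0.082) = 0.08556 h⁻¹.
9.354·exp(−k·t) = 3.5 → t = ln(9.354/3.5)/k = 41360 s = 11.49 h.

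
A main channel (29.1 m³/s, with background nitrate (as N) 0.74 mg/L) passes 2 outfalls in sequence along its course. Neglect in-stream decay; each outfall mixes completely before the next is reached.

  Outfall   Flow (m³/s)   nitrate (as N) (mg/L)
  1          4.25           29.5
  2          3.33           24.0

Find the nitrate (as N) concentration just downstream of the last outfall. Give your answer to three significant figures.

Below outfall 1: Q → 33.35 m³/s, C = (29.10·0.7400 + 4.250·29.50)/33.35 = 4.405 mg/L.
Below outfall 2: Q → 36.68 m³/s, C = (33.35·4.405 + 3.330·24.00)/36.68 = 6.184 mg/L.

6.18 mg/L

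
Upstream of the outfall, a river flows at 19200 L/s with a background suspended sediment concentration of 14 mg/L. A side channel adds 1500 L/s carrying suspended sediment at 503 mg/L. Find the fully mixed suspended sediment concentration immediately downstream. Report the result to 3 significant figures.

49.4 mg/L

Flow-weighted average: C = (19200·14.00 + 1500·503.0) / 20700 = 1023000/20700 = 49.43 mg/L.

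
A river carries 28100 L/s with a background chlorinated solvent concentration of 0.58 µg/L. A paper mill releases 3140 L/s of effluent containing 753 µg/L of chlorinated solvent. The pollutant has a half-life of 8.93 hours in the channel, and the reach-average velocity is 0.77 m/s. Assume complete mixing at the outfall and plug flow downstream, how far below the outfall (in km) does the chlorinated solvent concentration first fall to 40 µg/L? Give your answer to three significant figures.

After mixing, C = (28100·0.5800 + 3140·753.0) / 31240 = 2381000/31240 = 76.21 µg/L.
Half-life 8.93 h → k = ln 2 / 8.93 = 0.07762 h⁻¹ = 1.863 d⁻¹.
Set 76.21·exp(−k·t) = 40 → t = ln(76.21/40)/k = 29900 s = 8.304 h.
Distance = v·t = 0.77·29900 = 23020 m = 23.02 km.

23.0 km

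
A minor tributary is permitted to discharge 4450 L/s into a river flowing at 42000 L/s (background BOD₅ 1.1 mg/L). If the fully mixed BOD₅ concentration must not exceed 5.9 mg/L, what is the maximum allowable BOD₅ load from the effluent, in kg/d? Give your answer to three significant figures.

19700 kg/d

Mass balance at the limit: 42000·1.100 + 4450·Cₑ = 46450·5.9 → Cₑ = 51.20 mg/L.
4450 L/s = 4.450 m³/s. Load = 4.450 m³/s × 51.20 g/m³ × 86 400 s/d = 19690 kg/d.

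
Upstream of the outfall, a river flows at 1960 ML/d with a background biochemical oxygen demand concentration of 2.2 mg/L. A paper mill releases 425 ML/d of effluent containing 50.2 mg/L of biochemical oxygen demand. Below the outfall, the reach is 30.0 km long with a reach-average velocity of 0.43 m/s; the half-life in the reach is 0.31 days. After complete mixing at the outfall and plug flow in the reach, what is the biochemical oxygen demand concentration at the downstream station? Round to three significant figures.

Conservation of mass: C = (1960·2.200 + 425.0·50.20) / 2385 = 25650/2385 = 10.75 mg/L.
Travel time t = 30.0·1000 / 0.43 = 69770 s = 19.38 h.
Half-life 0.31 d → k = ln 2 / 0.31 = 2.236 d⁻¹.
Decay over the reach: 10.75·exp(−kt) = 10.75·0.1644 = 1.768 mg/L.

1.77 mg/L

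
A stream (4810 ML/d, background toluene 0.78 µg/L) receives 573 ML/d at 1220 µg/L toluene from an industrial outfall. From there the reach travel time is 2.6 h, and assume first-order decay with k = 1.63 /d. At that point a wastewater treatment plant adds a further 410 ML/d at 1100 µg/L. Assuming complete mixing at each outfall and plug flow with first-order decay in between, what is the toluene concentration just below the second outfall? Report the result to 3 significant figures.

Flow-weighted average: C = (4810·0.7800 + 573.0·1220) / 5383 = 702800/5383 = 130.6 µg/L; combined flow 5383 ML/d.
First-order decay: C = 130.6·exp(−k·t) = 130.6·0.8381 = 109.4 µg/L.
Second outfall: C = (5383·109.4 + 410.0·1100)/5793 = 179.5 µg/L.

180 µg/L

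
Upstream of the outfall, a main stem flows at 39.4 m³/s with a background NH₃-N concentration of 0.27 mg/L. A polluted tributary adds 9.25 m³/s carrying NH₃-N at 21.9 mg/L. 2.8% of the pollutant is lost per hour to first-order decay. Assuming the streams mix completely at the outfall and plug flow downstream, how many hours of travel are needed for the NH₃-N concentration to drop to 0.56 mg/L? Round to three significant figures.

72.4 h

Mass balance: C = (39.40·0.2700 + 9.250·21.90) / 48.65 = 213.2/48.65 = 4.383 mg/L.
2.8%/h lost → k = −ln(1 − 0.028) = 0.02840 h⁻¹.
4.383·exp(−k·t) = 0.56 → t = ln(4.383/0.56)/k = 260800 s = 72.45 h.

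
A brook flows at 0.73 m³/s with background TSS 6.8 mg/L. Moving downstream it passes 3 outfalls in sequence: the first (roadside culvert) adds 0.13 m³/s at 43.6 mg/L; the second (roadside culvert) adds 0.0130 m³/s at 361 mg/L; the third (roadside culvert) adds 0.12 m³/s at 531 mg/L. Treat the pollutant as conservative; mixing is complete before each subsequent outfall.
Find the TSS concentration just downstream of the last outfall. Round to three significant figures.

79.6 mg/L

Outfall 1: combined Q = 0.8600 m³/s; C = (0.7300·6.800 + 0.1300·43.60)/0.8600 = 12.36 mg/L.
Outfall 2: combined Q = 0.8730 m³/s; C = (0.8600·12.36 + 0.01300·361.0)/0.8730 = 17.55 mg/L.
Outfall 3: combined Q = 0.9930 m³/s; C = (0.8730·17.55 + 0.1200·531.0)/0.9930 = 79.60 mg/L.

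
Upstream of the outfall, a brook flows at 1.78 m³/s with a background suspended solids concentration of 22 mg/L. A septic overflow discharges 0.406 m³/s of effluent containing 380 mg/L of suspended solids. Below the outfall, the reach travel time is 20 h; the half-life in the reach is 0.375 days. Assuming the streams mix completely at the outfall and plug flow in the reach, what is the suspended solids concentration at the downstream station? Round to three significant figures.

19.0 mg/L

Mixed concentration C = ΣQC/ΣQ = (1.780·22.00 + 0.4060·380.0) / 2.186 = 193.4/2.186 = 88.49 mg/L.
Half-life 0.375 d → k = ln 2 / 0.375 = 1.848 d⁻¹.
After decay, C = 88.49 × e^(−kt) = 88.49 × 0.2143 = 18.96 mg/L.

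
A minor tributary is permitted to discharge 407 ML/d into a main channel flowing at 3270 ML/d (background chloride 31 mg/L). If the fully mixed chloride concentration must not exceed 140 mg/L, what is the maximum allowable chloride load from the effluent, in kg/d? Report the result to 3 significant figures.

413000 kg/d

Mass balance at the limit: 3270·31.00 + 407.0·Cₑ = 3677·140 → Cₑ = 1016 mg/L.
407.0 ML/d = 4.711 m³/s. Load = 4.711 m³/s × 1016 g/m³ × 86 400 s/d = 413400 kg/d.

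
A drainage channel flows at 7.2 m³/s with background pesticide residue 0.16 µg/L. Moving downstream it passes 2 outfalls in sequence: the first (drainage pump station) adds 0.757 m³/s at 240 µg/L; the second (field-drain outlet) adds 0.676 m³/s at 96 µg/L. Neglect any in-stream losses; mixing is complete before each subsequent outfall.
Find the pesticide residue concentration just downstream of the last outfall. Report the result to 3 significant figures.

28.7 µg/L

Below outfall 1: Q → 7.957 m³/s, C = (7.200·0.1600 + 0.7570·240.0)/7.957 = 22.98 µg/L.
Below outfall 2: Q → 8.633 m³/s, C = (7.957·22.98 + 0.6760·96.00)/8.633 = 28.70 µg/L.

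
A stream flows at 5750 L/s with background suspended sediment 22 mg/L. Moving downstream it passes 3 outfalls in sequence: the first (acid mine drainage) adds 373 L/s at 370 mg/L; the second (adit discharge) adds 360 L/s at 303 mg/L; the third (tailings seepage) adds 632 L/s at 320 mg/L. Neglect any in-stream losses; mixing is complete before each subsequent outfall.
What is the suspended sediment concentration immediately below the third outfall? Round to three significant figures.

After outfall 1: Q = 5750 + 373.0 = 6123 L/s; C = (5750·22.00 + 373.0·370.0)/6123 = 43.20 mg/L.
After outfall 2: Q = 6123 + 360.0 = 6483 L/s; C = (6123·43.20 + 360.0·303.0)/6483 = 57.63 mg/L.
After outfall 3: Q = 6483 + 632.0 = 7115 L/s; C = (6483·57.63 + 632.0·320.0)/7115 = 80.93 mg/L.

80.9 mg/L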